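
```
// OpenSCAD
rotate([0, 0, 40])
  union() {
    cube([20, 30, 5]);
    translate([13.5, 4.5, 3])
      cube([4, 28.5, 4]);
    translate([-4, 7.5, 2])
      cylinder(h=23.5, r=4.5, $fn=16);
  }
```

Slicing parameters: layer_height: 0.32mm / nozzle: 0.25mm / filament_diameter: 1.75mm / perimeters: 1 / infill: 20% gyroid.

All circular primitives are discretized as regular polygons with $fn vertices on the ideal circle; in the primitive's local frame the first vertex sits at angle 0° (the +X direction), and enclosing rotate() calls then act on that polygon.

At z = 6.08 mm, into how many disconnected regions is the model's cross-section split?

At z = 6.08 mm: the cube is not intersected at this z (z outside [0, 5]); the 4×28.5 cube at (13.5, 4.5) contributes its full rectangle; the r=4.5 cylinder at (-4, 7.5) gives a regular 16-gon of circumradius 4.5 (constant along its height); Combining (union): the 2 present regions are separate (no shared area or edge), so areas and boundary lengths simply add and each stays a separate island — 2 connected regions; (rotated 40° about Z; rotation is an isometry so areas/perimeters/island counts are preserved). The result has 2 disconnected regions.

2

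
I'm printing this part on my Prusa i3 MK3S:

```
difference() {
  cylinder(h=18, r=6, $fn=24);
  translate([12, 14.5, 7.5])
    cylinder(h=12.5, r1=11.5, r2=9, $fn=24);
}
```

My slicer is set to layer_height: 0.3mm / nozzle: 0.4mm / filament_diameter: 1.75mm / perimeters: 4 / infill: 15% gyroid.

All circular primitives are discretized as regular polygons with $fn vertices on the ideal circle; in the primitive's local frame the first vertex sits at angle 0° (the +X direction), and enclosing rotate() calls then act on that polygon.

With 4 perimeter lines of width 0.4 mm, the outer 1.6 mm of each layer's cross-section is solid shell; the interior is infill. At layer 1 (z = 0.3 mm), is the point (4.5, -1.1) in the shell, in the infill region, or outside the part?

At z = 0.3 mm: the r=6 cylinder contributes a regular 24-gon of circumradius 6; the cone at (12, 14.5) is not intersected at this z (z outside [7.5, 20]); Taking the first minus the rest: none of the subtracted shapes is present at this height, so the r=6 cylinder is unchanged — 1 connected region. Overall, the cross-section is a single solid region. The nearest boundary edge runs (5.80, -1.55)→(6.00, 0.00); distance from the point to it = 1.34 mm. The point is inside the cross-section, 1.34 mm from the nearest boundary — within the 1.6 mm shell band (4 × 0.4).

shell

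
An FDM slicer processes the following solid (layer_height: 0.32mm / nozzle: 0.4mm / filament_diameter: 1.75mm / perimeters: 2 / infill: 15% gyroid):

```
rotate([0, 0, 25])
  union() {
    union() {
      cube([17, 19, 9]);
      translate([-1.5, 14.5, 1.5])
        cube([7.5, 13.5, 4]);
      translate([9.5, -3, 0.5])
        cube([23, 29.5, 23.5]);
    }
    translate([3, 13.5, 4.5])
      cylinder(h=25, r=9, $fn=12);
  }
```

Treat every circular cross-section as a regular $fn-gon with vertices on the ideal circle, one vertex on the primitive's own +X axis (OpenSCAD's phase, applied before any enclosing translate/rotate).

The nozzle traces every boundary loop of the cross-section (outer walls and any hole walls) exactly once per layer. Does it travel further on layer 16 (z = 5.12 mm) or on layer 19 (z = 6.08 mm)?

layer 16 (z = 5.12 mm)

Layer 16 (z = 5.12): the cube is present — its section is the full 17×19 rectangle (perimeter 72.00 mm); the 7.5×13.5 cube at (-1.5, 14.5) contributes its full rectangle (perimeter 42.00 mm); the 23×29.5 cube at (9.5, -3) contributes its full rectangle (perimeter 105.00 mm); Taking the union: the regions partially overlap (shared area 169.50 mm²), so the edge portions inside another operand are dropped and the merged outline is re-measured after clipping — boundary = 145.00 mm; the cylinder at (3, 13.5): section is a regular 12-gon, circumradius r=9 (perimeter = 2·12·9.000·sin(180°/12) = 55.90 mm); Merging all regions: the regions partially overlap (shared area 177.25 mm²), so the edge portions inside another operand are dropped and the merged outline is re-measured after clipping — boundary = 145.59 mm; (whole slice rotated 25° about Z — lengths, areas and connectivity unchanged). So its perimeter = 145.59 mm. Layer 19 (z = 6.08): the 17×19 cube contributes its full rectangle (perimeter 72.00 mm); the cube at (-1.5, 14.5) is not intersected at this z (z outside [1.5, 5.5]); the 23×29.5 cube at (9.5, -3) contributes its full rectangle (perimeter 105.00 mm); Combining (union): the regions partially overlap (shared area 142.50 mm²), so the edge portions inside another operand are dropped and the merged outline is re-measured after clipping — boundary = 124.00 mm; the r=9 cylinder at (3, 13.5) contributes a regular 12-gon of circumradius 9 (perimeter = 2·12·9.000·sin(180°/12) = 55.90 mm); Combining (union): the regions partially overlap (shared area 148.17 mm²), so the edge portions inside another operand are dropped and the merged outline is re-measured after clipping — boundary = 132.84 mm; (whole slice rotated 25° about Z — lengths, areas and connectivity unchanged). So its perimeter = 132.84 mm. Layer 16 is larger (145.59 vs 132.84 mm).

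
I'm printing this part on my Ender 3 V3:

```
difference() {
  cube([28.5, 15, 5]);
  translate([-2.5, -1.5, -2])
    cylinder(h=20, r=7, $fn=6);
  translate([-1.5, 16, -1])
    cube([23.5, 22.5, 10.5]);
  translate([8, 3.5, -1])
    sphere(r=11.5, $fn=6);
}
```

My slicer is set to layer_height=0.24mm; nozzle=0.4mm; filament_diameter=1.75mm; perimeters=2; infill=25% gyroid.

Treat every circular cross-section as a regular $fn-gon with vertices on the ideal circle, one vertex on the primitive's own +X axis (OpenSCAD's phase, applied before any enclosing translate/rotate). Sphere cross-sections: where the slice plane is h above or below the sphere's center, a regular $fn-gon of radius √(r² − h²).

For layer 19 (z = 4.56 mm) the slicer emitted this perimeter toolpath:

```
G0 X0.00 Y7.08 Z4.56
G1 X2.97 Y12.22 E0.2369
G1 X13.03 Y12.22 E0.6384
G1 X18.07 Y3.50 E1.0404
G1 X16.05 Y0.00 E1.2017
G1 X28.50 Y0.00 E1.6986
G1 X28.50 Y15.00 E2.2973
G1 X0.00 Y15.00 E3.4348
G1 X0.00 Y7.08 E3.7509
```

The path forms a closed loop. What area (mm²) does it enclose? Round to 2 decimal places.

Apply the shoelace formula to the sequence of (X, Y) vertices; enclosed area = 239.83 mm².

239.83 mm²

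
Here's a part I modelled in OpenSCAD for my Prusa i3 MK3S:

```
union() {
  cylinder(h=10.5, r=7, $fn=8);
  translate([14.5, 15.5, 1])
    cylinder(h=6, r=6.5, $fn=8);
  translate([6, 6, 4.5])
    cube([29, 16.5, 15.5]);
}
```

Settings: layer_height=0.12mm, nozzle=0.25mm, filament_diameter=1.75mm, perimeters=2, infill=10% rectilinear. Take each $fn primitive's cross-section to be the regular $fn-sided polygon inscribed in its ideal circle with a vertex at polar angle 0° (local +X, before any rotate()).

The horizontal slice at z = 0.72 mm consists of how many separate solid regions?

1

At z = 0.72 mm: the cylinder: section is a regular 8-gon, circumradius r=7; the cylinder at (14.5, 15.5) is not intersected at this z (z outside [1, 7]); the cube at (6, 6) is absent (z outside [4.5, 20]); Merging all regions: only the r=7 cylinder is present, so the union is just that shape — 1 connected region. The result has 1 disconnected region.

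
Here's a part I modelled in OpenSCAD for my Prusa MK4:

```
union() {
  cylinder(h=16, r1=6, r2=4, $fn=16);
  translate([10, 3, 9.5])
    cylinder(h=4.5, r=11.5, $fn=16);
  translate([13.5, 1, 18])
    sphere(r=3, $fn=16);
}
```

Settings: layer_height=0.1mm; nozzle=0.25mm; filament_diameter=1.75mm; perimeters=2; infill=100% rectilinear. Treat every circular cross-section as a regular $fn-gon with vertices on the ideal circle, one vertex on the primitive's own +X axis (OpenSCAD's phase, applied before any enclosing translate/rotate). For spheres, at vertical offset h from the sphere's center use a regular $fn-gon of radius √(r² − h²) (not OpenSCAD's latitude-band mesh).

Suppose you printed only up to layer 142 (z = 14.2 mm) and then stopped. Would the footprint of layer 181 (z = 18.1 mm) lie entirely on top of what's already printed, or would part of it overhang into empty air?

part overhangs

Compare the two slices. At z = 14.2: the cone: at t=0.887 of its height the radius interpolates to r₁+(r₂−r₁)t = 4.225, giving a regular 16-gon of that circumradius (area = (16/2)·4.225²·sin(360°/16) = 54.65 mm²); the cylinder at (10, 3) is not intersected at this z (z outside [9.5, 14]); the sphere at (13.5, 1) is absent (|z−center|=3.800 > r=3); Merging all regions: only the cone is present, so the union is just that shape — area = 54.65 mm². At z = 18.1: the cone is absent (z outside [0, 16]); the cylinder at (10, 3) is absent (z outside [9.5, 14]); the r=3 sphere at (13.5, 1) slices to a regular 16-gon of circumradius 2.998 (√(r²−h²) with h=0.1 from center) (area = (16/2)·2.998²·sin(360°/16) = 27.52 mm²); Combining (union): only the r=3 sphere at (13.5, 1) is present, so the union is just that shape — area = 27.52 mm². Checking containment: at z = 18.1 the cross-section extends beyond the z = 14.2 cross-section by about 27.52 mm².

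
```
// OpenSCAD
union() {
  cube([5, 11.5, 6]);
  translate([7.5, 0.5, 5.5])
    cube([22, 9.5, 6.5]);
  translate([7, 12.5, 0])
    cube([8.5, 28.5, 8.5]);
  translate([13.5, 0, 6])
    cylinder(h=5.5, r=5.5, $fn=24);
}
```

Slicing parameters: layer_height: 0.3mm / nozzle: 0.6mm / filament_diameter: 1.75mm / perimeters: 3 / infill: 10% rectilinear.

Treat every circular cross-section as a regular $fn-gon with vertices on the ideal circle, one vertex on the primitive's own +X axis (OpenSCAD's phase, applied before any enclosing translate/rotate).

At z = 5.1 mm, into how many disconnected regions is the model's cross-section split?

2

At z = 5.1 mm: the cube (footprint 5×11.5) is included at this height; the cube at (7.5, 0.5) is not intersected at this z (z outside [5.5, 12]); the 8.5×28.5 cube at (7, 12.5) contributes its full rectangle; the cylinder at (13.5, 0) is absent (z outside [6, 11.5]); Merging all regions: the 2 present regions are separate (no shared area or edge), so areas and boundary lengths simply add and each stays a separate island — 2 connected regions. The result has 2 disconnected regions.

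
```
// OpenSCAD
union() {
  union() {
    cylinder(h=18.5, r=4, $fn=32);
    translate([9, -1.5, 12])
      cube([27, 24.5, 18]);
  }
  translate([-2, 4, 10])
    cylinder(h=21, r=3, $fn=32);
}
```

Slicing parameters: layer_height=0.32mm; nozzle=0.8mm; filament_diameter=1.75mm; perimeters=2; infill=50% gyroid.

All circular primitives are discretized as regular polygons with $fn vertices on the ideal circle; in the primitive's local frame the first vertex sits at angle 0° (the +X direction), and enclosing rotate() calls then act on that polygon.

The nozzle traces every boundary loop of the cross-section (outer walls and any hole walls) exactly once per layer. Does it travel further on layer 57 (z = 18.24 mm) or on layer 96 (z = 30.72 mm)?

Layer 57 (z = 18.24): the r=4 cylinder contributes a regular 32-gon of circumradius 4 (perimeter = 2·32·4.000·sin(180°/32) = 25.09 mm); the cube at (9, -1.5) is present — its section is the full 27×24.5 rectangle (perimeter 103.00 mm); Merging all regions: the 2 present regions are separate (no shared area or edge), so areas and boundary lengths simply add and each stays a separate island — boundary = 128.09 mm; the r=3 cylinder at (-2, 4) contributes a regular 32-gon of circumradius 3 (perimeter = 2·32·3.000·sin(180°/32) = 18.82 mm); Combining (union): the regions partially overlap (shared area 9.16 mm²), so the edge portions inside another operand are dropped and the merged outline is re-measured after clipping — boundary = 134.84 mm. So its perimeter = 134.84 mm. Layer 96 (z = 30.72): the cylinder does not reach this height (z outside [0, 18.5]); the cube at (9, -1.5) is not intersected at this z (z outside [12, 30]); Taking the union: nothing is present at this height; the r=3 cylinder at (-2, 4) gives a regular 32-gon of circumradius 3 (constant along its height) (perimeter = 2·32·3.000·sin(180°/32) = 18.82 mm); Merging all regions: only the r=3 cylinder at (-2, 4) is present, so the union is just that shape — boundary = 18.82 mm. So its perimeter = 18.82 mm. Layer 57 is larger (134.84 vs 18.82 mm).

layer 57 (z = 18.24 mm)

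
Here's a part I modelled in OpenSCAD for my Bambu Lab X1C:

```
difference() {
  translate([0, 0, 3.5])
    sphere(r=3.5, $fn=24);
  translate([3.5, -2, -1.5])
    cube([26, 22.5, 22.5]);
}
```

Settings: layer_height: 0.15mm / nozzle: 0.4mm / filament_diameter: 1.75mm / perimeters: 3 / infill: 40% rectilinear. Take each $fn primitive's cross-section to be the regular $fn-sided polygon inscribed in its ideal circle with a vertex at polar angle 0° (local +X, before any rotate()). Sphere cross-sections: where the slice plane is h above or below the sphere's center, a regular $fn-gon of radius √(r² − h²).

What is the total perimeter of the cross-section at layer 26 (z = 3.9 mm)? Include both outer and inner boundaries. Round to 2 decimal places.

21.78 mm

At z = 3.9 mm: the sphere: section is a regular 24-gon, circumradius = √(r²−h²) = √(3.5²−0.4²) = 3.477 (perimeter = 2·24·3.477·sin(180°/24) = 21.78 mm); the cube at (3.5, -2) (footprint 26×22.5) is included at this height (perimeter 97.00 mm); Subtracting the remaining from the first: starting from the r=3.5 sphere, the 26×22.5 cube at (3.5, -2) misses the remaining region (no effect) — boundary = 21.78 mm. Overall, the cross-section is a single solid region. Total boundary length (outer) = 21.78 mm.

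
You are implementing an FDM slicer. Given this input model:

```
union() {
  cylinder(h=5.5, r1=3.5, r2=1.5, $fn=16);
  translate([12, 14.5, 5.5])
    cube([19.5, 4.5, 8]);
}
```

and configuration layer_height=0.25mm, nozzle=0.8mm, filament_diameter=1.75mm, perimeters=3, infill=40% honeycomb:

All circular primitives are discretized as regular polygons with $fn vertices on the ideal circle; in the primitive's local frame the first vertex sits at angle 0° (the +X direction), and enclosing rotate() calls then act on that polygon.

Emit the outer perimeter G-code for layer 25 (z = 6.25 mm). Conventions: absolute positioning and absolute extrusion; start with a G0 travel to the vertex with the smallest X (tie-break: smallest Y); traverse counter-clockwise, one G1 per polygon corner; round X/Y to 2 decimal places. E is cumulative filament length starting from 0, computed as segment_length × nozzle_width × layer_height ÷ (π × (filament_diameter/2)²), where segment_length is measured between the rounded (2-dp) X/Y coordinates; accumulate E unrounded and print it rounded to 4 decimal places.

G0 X12.00 Y14.50 Z6.25
G1 X31.50 Y14.50 E1.6214
G1 X31.50 Y19.00 E1.9956
G1 X12.00 Y19.00 E3.6170
G1 X12.00 Y14.50 E3.9912

At z = 6.25 mm: the cone is absent (z outside [0, 5.5]); the cube at (12, 14.5) (footprint 19.5×4.5) is included at this height; Merging all regions: only the 19.5×4.5 cube at (12, 14.5) is present, so the union is just that shape — 1 connected region. The outline is a single polygon with 4 vertices. Extrusion per mm of travel: 0.8 × 0.25 / (π × 0.875²) = 0.083150. Accumulating E over each segment gives final E = 3.9912.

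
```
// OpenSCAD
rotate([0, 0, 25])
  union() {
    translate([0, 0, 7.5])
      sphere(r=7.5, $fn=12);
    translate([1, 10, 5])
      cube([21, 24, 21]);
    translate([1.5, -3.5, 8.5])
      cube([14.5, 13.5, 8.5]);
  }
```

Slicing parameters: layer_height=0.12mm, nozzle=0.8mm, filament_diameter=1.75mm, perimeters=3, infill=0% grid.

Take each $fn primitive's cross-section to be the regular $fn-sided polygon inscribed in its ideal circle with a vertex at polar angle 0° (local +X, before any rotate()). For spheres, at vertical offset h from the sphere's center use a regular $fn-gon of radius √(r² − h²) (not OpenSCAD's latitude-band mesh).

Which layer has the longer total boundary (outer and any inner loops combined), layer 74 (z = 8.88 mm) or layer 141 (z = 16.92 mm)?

Layer 74 (z = 8.88): the r=7.5 sphere slices to a regular 12-gon of circumradius 7.372 (√(r²−h²) with h=1.38 from center) (perimeter = 2·12·7.372·sin(180°/12) = 45.79 mm); the 21×24 cube at (1, 10) contributes its full rectangle (perimeter 90.00 mm); the 14.5×13.5 cube at (1.5, -3.5) contributes its full rectangle (perimeter 56.00 mm); Taking the union: the regions partially overlap (shared area 48.91 mm²), so the edge portions inside another operand are dropped and the merged outline is re-measured after clipping — boundary = 133.87 mm; (whole slice rotated 25° about Z — lengths, areas and connectivity unchanged). So its perimeter = 133.87 mm. Layer 141 (z = 16.92): the sphere is not intersected at this z (|z−center|=9.420 > r=7.5); the cube at (1, 10) is present — its section is the full 21×24 rectangle (perimeter 90.00 mm); the 14.5×13.5 cube at (1.5, -3.5) contributes its full rectangle (perimeter 56.00 mm); Merging all regions: the 2 present regions share edge segments without overlapping in area, so areas simply add but the touching pieces fuse into one outline (the shared edge portions become interior and drop out of the boundary) — boundary = 117.00 mm; (rotated 25° about Z; rotation is an isometry so areas/perimeters/island counts are preserved). So its perimeter = 117.00 mm. Layer 74 is larger (133.87 vs 117.00 mm).

layer 74 (z = 8.88 mm)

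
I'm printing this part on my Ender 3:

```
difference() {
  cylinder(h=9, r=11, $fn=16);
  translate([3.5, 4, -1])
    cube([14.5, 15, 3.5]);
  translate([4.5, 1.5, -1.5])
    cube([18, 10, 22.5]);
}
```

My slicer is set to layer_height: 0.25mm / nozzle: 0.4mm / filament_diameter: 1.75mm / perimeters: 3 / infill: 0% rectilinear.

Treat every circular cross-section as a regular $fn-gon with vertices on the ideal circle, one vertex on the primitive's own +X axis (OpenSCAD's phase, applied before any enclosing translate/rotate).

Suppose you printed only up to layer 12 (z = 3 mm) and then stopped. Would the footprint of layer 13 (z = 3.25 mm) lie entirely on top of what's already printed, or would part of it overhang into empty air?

entirely on top

Compare the two slices. At z = 3: the r=11 cylinder contributes a regular 16-gon of circumradius 11 (area = (16/2)·11.000²·sin(360°/16) = 370.44 mm²); the cube at (3.5, 4) is not intersected at this z (z outside [-1, 2.5]); the cube at (4.5, 1.5) is present — its section is the full 18×10 rectangle (area 180.00 mm²); After the difference (first − rest): starting from the r=11 cylinder (370.44 mm²), the 18×10 cube at (4.5, 1.5) partially overlaps it — only the 35.62 mm² overlap (of its 180.00 mm²) is removed, clipping the outline — area = 334.82 mm². At z = 3.25: the r=11 cylinder contributes a regular 16-gon of circumradius 11 (area = (16/2)·11.000²·sin(360°/16) = 370.44 mm²); the cube at (3.5, 4) does not reach this height (z outside [-1, 2.5]); the cube at (4.5, 1.5) is present — its section is the full 18×10 rectangle (area 180.00 mm²); Taking the first minus the rest: starting from the r=11 cylinder (370.44 mm²), the 18×10 cube at (4.5, 1.5) partially overlaps it — only the 35.62 mm² overlap (of its 180.00 mm²) is removed, clipping the outline — area = 334.82 mm². Checking containment: the cross-section at z = 3.25 is a subset of the cross-section at z = 3.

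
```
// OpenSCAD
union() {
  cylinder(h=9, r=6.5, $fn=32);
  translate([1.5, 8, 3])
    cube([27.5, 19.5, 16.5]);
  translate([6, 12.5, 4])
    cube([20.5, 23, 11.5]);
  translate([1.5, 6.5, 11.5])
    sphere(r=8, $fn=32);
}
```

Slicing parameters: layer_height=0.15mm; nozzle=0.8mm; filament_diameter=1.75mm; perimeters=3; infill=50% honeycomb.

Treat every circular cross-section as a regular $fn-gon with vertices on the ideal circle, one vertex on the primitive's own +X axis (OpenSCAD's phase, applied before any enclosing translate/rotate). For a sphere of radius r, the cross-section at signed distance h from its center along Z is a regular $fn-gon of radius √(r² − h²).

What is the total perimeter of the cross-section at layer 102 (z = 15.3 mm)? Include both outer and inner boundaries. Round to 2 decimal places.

132.23 mm

At z = 15.3 mm: the cylinder is not intersected at this z (z outside [0, 9]); the 27.5×19.5 cube at (1.5, 8) contributes its full rectangle (perimeter 94.00 mm); the 20.5×23 cube at (6, 12.5) contributes its full rectangle (perimeter 87.00 mm); the r=8 sphere at (1.5, 6.5) contributes a regular 32-gon of circumradius √(8²−3.8²) = 7.040 (perimeter = 2·32·7.040·sin(180°/32) = 44.16 mm); Taking the union: the regions partially overlap (shared area 335.73 mm²), so the edge portions inside another operand are dropped and the merged outline is re-measured after clipping — boundary = 132.23 mm. Overall, the cross-section is a single solid region. Total boundary length (outer) = 132.23 mm.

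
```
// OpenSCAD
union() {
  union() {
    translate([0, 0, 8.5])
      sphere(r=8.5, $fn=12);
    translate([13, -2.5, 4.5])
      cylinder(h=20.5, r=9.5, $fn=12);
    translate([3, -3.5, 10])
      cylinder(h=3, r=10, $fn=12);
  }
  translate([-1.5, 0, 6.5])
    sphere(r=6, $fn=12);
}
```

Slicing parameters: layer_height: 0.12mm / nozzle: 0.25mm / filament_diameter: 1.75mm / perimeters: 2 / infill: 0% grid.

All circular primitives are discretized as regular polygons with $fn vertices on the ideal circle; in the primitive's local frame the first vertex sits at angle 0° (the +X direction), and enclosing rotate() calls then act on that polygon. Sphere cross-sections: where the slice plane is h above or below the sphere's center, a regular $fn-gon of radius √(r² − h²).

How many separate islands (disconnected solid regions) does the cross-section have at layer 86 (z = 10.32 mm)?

At z = 10.32 mm: the r=8.5 sphere slices to a regular 12-gon of circumradius 8.303 (√(r²−h²) with h=1.82 from center); the r=9.5 cylinder at (13, -2.5) gives a regular 12-gon of circumradius 9.5 (constant along its height); the cylinder at (3, -3.5): section is a regular 12-gon, circumradius r=10; Taking the union: the regions partially overlap (shared area 269.20 mm²), so overlapping operands fuse into one piece — 1 connected region; the r=6 sphere at (-1.5, 0) contributes a regular 12-gon of circumradius √(6²−3.82²) = 4.627; Combining (union): the r=6 sphere at (-1.5, 0) lies entirely inside that combined region, so the union is just that combined region — 1 connected region. Overall, the cross-section is a single solid region. Island count = 1.

1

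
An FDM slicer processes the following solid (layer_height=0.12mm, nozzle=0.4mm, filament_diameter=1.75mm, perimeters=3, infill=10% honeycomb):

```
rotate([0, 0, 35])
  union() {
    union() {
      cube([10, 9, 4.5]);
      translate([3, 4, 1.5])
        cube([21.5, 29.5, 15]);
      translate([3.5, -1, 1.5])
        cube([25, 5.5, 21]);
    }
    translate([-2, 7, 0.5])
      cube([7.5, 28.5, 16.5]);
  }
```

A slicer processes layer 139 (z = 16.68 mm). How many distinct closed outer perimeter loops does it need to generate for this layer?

At z = 16.68 mm: the cube is absent (z outside [0, 4.5]); the cube at (3, 4) is absent (z outside [1.5, 16.5]); the cube at (3.5, -1) is present — its section is the full 25×5.5 rectangle; Taking the union: only the 25×5.5 cube at (3.5, -1) is present, so the union is just that shape — 1 connected region; the 7.5×28.5 cube at (-2, 7) contributes its full rectangle; Merging all regions: the 2 present regions are separate (no shared area or edge), so areas and boundary lengths simply add and each stays a separate island — 2 connected regions; (rotated 35° about Z; rotation is an isometry so areas/perimeters/island counts are preserved). The result has 2 disconnected regions.

2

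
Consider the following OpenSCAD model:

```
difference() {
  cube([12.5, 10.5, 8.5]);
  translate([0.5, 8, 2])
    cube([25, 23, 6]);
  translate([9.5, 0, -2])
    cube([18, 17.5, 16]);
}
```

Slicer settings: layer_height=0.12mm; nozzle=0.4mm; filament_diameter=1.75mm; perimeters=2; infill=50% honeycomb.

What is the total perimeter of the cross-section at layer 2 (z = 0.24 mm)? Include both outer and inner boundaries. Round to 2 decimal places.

40.00 mm

At z = 0.24 mm: the 12.5×10.5 cube contributes its full rectangle (perimeter 46.00 mm); the cube at (0.5, 8) does not reach this height (z outside [2, 8]); the cube at (9.5, 0) is present — its section is the full 18×17.5 rectangle (perimeter 71.00 mm); Subtracting the remaining from the first: starting from the 12.5×10.5 cube, the 18×17.5 cube at (9.5, 0) partially overlaps it — only the 31.50 mm² overlap (of its 315.00 mm²) is removed, clipping the outline — boundary = 40.00 mm. Overall, the cross-section is a single solid region. Total boundary length (outer) = 40.00 mm.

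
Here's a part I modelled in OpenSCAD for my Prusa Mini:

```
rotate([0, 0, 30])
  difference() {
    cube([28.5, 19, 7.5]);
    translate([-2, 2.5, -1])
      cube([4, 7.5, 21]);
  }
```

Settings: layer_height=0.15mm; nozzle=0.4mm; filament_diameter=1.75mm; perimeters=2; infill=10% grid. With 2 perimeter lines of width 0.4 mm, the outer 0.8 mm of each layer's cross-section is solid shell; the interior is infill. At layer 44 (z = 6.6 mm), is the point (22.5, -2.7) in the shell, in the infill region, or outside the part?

outside

At z = 6.6 mm: the cube (footprint 28.5×19) is included at this height; the cube at (-2, 2.5) (footprint 4×7.5) is included at this height; After the difference (first − rest): starting from the 28.5×19 cube, the 4×7.5 cube at (-2, 2.5) partially overlaps it — only the 15.00 mm² overlap (of its 30.00 mm²) is removed, clipping the outline — 1 connected region; (whole slice rotated 30° about Z — lengths, areas and connectivity unchanged). Overall, the cross-section is a single solid region. Undo the 30° rotation: the query point maps to (18.136, -13.588) in the un-rotated model frame. The nearest boundary edge runs (28.50, 0.00)→(0.00, 0.00); distance from the point to it = 13.59 mm. The point is not inside any of the regions above, so it lies outside the cross-section (13.59 mm from the nearest boundary).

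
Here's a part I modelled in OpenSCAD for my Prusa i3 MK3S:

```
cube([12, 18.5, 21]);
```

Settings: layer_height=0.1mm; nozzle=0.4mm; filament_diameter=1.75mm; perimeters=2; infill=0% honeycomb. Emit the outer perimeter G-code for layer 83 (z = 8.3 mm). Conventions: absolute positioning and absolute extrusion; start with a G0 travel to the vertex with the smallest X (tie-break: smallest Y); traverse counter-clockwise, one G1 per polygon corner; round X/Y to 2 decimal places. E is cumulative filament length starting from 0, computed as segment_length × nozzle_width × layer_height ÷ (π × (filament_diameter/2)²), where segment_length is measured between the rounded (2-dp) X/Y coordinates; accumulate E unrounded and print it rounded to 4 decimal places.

G0 X0.00 Y0.00 Z8.30
G1 X12.00 Y0.00 E0.1996
G1 X12.00 Y18.50 E0.5072
G1 X0.00 Y18.50 E0.7068
G1 X0.00 Y0.00 E1.0144

At z = 8.3 mm: the 12×18.5 cube contributes its full rectangle. The outline is a single polygon with 4 vertices. Extrusion per mm of travel: 0.4 × 0.1 / (π × 0.875²) = 0.016630. Accumulating E over each segment gives final E = 1.0144.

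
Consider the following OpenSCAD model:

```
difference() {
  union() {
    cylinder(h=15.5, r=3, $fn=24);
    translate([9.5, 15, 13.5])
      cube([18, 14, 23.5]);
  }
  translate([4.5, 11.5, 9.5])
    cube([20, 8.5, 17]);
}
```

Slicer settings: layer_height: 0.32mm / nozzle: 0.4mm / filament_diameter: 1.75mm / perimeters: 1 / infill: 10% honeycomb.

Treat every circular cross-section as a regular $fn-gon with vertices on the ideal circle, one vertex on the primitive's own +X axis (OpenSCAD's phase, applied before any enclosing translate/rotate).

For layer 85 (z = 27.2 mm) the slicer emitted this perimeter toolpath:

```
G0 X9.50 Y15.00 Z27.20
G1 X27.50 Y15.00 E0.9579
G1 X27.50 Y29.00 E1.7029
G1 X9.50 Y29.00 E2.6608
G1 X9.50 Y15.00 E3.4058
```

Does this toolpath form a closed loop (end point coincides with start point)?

yes

Start point (G0): (9.50, 15.00). End point (last G1): the path returns to the start — closed.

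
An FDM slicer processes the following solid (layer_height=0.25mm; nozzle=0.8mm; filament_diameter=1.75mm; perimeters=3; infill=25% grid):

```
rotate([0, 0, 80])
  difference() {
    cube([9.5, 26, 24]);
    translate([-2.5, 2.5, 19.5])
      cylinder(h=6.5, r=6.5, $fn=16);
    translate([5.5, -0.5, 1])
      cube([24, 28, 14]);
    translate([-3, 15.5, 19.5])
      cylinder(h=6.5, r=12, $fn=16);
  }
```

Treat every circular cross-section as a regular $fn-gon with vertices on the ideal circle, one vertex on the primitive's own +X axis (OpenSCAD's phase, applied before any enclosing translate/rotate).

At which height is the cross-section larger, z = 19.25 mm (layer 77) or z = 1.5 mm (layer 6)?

Layer 77 (z = 19.25): the cube is present — its section is the full 9.5×26 rectangle (area 247.00 mm²); the cylinder at (-2.5, 2.5) is not intersected at this z (z outside [19.5, 26]); the cube at (5.5, -0.5) is absent (z outside [1, 15]); the cylinder at (-3, 15.5) does not reach this height (z outside [19.5, 26]); Taking the first minus the rest: none of the subtracted shapes is present at this height, so the 9.5×26 cube is unchanged — area = 247.00 mm²; (rotated 80° about Z; rotation is an isometry so areas/perimeters/island counts are preserved). So its area = 247.00 mm². Layer 6 (z = 1.5): the cube is present — its section is the full 9.5×26 rectangle (area 247.00 mm²); the cylinder at (-2.5, 2.5) does not reach this height (z outside [19.5, 26]); the 24×28 cube at (5.5, -0.5) contributes its full rectangle (area 672.00 mm²); the cylinder at (-3, 15.5) does not reach this height (z outside [19.5, 26]); After the difference (first − rest): starting from the 9.5×26 cube (247.00 mm²), the 24×28 cube at (5.5, -0.5) partially overlaps it — only the 104.00 mm² overlap (of its 672.00 mm²) is removed, clipping the outline — area = 143.00 mm²; (rotated 80° about Z; rotation is an isometry so areas/perimeters/island counts are preserved). So its area = 143.00 mm². Layer 77 is larger (247.00 vs 143.00 mm²).

layer 77 (z = 19.25 mm)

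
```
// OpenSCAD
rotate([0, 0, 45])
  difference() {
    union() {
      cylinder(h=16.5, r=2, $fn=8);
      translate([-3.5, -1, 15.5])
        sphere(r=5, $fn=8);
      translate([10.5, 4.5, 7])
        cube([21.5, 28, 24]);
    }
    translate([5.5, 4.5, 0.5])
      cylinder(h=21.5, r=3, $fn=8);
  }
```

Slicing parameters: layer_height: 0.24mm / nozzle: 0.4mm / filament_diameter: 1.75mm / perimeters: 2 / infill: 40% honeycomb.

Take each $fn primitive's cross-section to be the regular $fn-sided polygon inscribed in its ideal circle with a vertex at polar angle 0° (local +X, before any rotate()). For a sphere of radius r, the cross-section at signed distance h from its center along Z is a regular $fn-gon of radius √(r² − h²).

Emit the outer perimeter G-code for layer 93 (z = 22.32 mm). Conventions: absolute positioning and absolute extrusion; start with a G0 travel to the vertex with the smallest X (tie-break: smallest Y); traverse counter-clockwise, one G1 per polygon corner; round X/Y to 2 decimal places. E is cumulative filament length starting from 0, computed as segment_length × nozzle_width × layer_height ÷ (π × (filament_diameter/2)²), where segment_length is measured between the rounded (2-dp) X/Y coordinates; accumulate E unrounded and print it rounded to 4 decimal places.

G0 X-15.56 Y30.41 Z22.32
G1 X4.24 Y10.61 E1.1176
G1 X19.45 Y25.81 E1.9758
G1 X-0.35 Y45.61 E3.0934
G1 X-15.56 Y30.41 E3.9517

At z = 22.32 mm: the cylinder is absent (z outside [0, 16.5]); the sphere at (-3.5, -1) is not intersected at this z (|z−center|=6.820 > r=5); the cube at (10.5, 4.5) (footprint 21.5×28) is included at this height; Combining (union): only the 21.5×28 cube at (10.5, 4.5) is present, so the union is just that shape — 1 connected region; the cylinder at (5.5, 4.5) does not reach this height (z outside [0.5, 22]); Subtracting the remaining from the first: none of the subtracted shapes is present at this height, so that combined region is unchanged — 1 connected region; (whole slice rotated 45° about Z — lengths, areas and connectivity unchanged). The outline is a single polygon with 4 vertices. Extrusion per mm of travel: 0.4 × 0.24 / (π × 0.875²) = 0.039912. Accumulating E over each segment gives final E = 3.9517.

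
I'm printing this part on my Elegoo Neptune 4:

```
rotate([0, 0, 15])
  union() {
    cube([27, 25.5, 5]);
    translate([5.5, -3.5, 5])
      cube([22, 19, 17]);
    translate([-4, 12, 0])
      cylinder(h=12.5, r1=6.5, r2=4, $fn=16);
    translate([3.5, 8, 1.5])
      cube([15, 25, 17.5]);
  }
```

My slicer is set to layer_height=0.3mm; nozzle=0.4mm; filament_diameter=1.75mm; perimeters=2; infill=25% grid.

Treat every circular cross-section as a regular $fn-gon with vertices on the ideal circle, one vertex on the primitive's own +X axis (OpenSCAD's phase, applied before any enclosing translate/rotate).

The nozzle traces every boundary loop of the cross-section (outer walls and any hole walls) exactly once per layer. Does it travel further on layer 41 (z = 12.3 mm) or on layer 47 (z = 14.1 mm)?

Layer 41 (z = 12.3): the cube is absent (z outside [0, 5]); the cube at (5.5, -3.5) is present — its section is the full 22×19 rectangle (perimeter 82.00 mm); the cone at (-4, 12) (r1=6.5→r2=4) has section circumradius 4.040 here — a regular 16-gon (perimeter = 2·16·4.040·sin(180°/16) = 25.22 mm); the cube at (3.5, 8) (footprint 15×25) is included at this height (perimeter 80.00 mm); Combining (union): the regions partially overlap (shared area 97.50 mm²), so the edge portions inside another operand are dropped and the merged outline is re-measured after clipping — boundary = 146.22 mm; (rotated 15° about Z; rotation is an isometry so areas/perimeters/island counts are preserved). So its perimeter = 146.22 mm. Layer 47 (z = 14.1): the cube does not reach this height (z outside [0, 5]); the cube at (5.5, -3.5) is present — its section is the full 22×19 rectangle (perimeter 82.00 mm); the cone at (-4, 12) does not reach this height (z outside [0, 12.5]); the 15×25 cube at (3.5, 8) contributes its full rectangle (perimeter 80.00 mm); Merging all regions: the regions partially overlap (shared area 97.50 mm²), so the edge portions inside another operand are dropped and the merged outline is re-measured after clipping — boundary = 121.00 mm; (rotated 15° about Z; rotation is an isometry so areas/perimeters/island counts are preserved). So its perimeter = 121.00 mm. Layer 41 is larger (146.22 vs 121.00 mm).

layer 41 (z = 12.3 mm)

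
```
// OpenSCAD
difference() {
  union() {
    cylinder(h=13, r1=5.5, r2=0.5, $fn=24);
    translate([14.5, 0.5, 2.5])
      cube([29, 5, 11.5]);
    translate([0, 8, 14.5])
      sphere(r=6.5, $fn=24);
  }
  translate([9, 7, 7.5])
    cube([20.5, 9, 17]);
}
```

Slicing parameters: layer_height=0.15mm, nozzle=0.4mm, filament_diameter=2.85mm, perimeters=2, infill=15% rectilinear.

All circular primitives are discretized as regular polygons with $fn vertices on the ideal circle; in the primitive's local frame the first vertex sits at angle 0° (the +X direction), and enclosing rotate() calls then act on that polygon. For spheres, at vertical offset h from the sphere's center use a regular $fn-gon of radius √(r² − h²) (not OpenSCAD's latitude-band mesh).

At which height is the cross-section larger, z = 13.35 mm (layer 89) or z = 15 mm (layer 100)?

Layer 89 (z = 13.35): the cone is absent (z outside [0, 13]); the cube at (14.5, 0.5) is present — its section is the full 29×5 rectangle (area 145.00 mm²); the r=6.5 sphere at (0, 8) contributes a regular 24-gon of circumradius √(6.5²−1.15²) = 6.397 (area = (24/2)·6.397²·sin(360°/24) = 127.11 mm²); Combining (union): the 2 present regions are separate (no shared area or edge), so areas and boundary lengths simply add and each stays a separate island — area = 272.11 mm²; the cube at (9, 7) is present — its section is the full 20.5×9 rectangle (area 184.50 mm²); After the difference (first − rest): starting from the result so far (272.11 mm²), the 20.5×9 cube at (9, 7) misses the remaining region (no effect) — area = 272.11 mm². So its area = 272.11 mm². Layer 100 (z = 15): the cone is absent (z outside [0, 13]); the cube at (14.5, 0.5) is absent (z outside [2.5, 14]); the sphere at (0, 8): section is a regular 24-gon, circumradius = √(r²−h²) = √(6.5²−0.5²) = 6.481 (area = (24/2)·6.481²·sin(360°/24) = 130.44 mm²); Taking the union: only the r=6.5 sphere at (0, 8) is present, so the union is just that shape — area = 130.44 mm²; the 20.5×9 cube at (9, 7) contributes its full rectangle (area 184.50 mm²); After the difference (first − rest): starting from the result so far (130.44 mm²), the 20.5×9 cube at (9, 7) misses the remaining region (no effect) — area = 130.44 mm². So its area = 130.44 mm². Layer 89 is larger (272.11 vs 130.44 mm²).

layer 89 (z = 13.35 mm)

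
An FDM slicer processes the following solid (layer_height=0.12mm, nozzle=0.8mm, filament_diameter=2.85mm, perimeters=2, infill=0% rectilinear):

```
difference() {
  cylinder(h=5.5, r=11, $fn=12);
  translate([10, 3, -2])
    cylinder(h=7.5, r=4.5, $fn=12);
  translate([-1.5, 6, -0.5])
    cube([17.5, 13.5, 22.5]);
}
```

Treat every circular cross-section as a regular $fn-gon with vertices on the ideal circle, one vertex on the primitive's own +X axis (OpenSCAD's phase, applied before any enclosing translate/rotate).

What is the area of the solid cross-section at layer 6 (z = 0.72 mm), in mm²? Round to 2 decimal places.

296.63 mm²

At z = 0.72 mm: the r=11 cylinder gives a regular 12-gon of circumradius 11 (constant along its height) (area = (12/2)·11.000²·sin(360°/12) = 363.00 mm²); the r=4.5 cylinder at (10, 3) contributes a regular 12-gon of circumradius 4.5 (area = (12/2)·4.500²·sin(360°/12) = 60.75 mm²); the 17.5×13.5 cube at (-1.5, 6) contributes its full rectangle (area 236.25 mm²); Taking the first minus the rest: starting from the r=11 cylinder (363.00 mm²), the r=4.5 cylinder at (10, 3) partially overlaps it — only the 30.67 mm² overlap (of its 60.75 mm²) is removed, clipping the outline; the 17.5×13.5 cube at (-1.5, 6) partially overlaps it — only the 35.70 mm² overlap (of its 236.25 mm²) is removed, clipping the outline — area = 296.63 mm². Overall, the cross-section is a single solid region. Net area = 296.63 mm².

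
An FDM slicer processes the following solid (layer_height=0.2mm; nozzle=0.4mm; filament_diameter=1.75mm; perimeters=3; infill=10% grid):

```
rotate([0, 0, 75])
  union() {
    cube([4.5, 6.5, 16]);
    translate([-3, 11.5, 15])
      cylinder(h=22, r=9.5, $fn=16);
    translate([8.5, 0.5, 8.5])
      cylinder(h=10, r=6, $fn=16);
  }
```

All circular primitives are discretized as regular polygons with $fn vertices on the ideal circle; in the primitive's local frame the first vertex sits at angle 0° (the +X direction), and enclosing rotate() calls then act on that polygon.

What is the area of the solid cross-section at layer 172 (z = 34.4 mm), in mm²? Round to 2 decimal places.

At z = 34.4 mm: the cube is not intersected at this z (z outside [0, 16]); the r=9.5 cylinder at (-3, 11.5) contributes a regular 16-gon of circumradius 9.5 (area = (16/2)·9.500²·sin(360°/16) = 276.30 mm²); the cylinder at (8.5, 0.5) is not intersected at this z (z outside [8.5, 18.5]); Taking the union: only the r=9.5 cylinder at (-3, 11.5) is present, so the union is just that shape — area = 276.30 mm²; (rotated 75° about Z; rotation is an isometry so areas/perimeters/island counts are preserved). Overall, the cross-section is a single solid region. Net area = 276.30 mm².

276.30 mm²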